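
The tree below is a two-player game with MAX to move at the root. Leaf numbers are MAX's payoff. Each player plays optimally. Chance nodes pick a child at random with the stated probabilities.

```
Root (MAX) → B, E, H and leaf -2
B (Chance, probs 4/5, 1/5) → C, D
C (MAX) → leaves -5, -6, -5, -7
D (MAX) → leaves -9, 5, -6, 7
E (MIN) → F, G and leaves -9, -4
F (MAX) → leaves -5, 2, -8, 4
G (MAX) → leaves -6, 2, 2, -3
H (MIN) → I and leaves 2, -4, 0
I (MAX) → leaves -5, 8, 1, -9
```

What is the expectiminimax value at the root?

-2

C (MAX): max(-5, -6, -5, -7) = -5
D (MAX): max(-9, 5, -6, 7) = 7
B (Chance): 4/5·-5 + 1/5·7 = -2.6
F (MAX): max(-5, 2, -8, 4) = 4
G (MAX): max(-6, 2, 2, -3) = 2
E (MIN): min(4, 2, -9, -4) = -9
I (MAX): max(-5, 8, 1, -9) = 8
H (MIN): min(8, 2, -4, 0) = -4
Root (MAX): max(-2.6, -9, -4, -2) = -2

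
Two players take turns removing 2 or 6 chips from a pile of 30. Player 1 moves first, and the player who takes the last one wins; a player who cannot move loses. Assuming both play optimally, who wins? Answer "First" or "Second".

First

i:   0  1  2  3  4  5  6  7  8  9 10 11 12 13 14 15 16 17 18 19 20 21 22 23 24 25 26 27 28 29 30
     L  L  W  W  L  L  W  W  L  L  W  W  L  L  W  W  L  L  W  W  L  L  W  W  L  L  W  W  L  L  W
Position 30 is W, so the first player wins.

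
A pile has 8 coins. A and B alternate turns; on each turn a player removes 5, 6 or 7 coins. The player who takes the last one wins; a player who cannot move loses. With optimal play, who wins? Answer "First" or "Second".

First

W/L table (W = player to move can force a win):
i:   0  1  2  3  4  5  6  7  8
     L  L  L  L  L  W  W  W  W
Position 8 is W, so the first player wins.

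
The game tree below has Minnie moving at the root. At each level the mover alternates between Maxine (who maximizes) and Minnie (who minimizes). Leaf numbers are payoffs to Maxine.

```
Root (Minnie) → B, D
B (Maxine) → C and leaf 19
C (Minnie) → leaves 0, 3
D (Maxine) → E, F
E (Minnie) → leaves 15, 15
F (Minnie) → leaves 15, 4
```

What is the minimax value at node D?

15

E: min(15, 15) = 15
F: min(15, 4) = 4
D: max(15, 4) = 15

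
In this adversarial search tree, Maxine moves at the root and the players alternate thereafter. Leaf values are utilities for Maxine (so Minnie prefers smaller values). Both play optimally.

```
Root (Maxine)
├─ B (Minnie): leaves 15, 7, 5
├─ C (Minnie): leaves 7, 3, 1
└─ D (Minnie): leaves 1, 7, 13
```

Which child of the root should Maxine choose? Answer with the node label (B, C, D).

B (Minnie): min(15, 7, 5) = 5
C (Minnie): min(7, 3, 1) = 1
D (Minnie): min(1, 7, 13) = 1
Root (Maxine): max(5, 1, 1) = 5
Maxine picks the child with the highest value: B (value 5).

B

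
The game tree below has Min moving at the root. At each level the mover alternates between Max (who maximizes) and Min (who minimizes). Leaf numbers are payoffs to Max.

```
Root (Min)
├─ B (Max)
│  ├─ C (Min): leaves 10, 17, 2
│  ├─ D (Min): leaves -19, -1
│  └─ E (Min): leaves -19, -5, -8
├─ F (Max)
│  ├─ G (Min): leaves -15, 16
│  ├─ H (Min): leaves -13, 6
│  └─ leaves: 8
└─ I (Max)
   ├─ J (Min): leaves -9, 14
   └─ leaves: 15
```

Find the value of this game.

C (Min): min(10, 17, 2) = 2
D (Min): min(-19, -1) = -19
E (Min): min(-19, -5, -8) = -19
B (Max): max(2, -19, -19) = 2
G (Min): min(-15, 16) = -15
H (Min): min(-13, 6) = -13
F (Max): max(-15, -13, 8) = 8
J (Min): min(-9, 14) = -9
I (Max): max(-9, 15) = 15
Root (Min): min(2, 8, 15) = 2

2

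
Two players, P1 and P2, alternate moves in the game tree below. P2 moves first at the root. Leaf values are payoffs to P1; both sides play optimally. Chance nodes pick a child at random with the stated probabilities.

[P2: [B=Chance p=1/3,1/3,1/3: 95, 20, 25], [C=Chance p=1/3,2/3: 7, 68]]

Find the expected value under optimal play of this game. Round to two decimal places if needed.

B (Chance): 1/3·95 + 1/3·20 + 1/3·25 = 46.67
C (Chance): 1/3·7 + 2/3·68 = 47.67
Root (P2): min(46.67, 47.67) = 46.67

46.67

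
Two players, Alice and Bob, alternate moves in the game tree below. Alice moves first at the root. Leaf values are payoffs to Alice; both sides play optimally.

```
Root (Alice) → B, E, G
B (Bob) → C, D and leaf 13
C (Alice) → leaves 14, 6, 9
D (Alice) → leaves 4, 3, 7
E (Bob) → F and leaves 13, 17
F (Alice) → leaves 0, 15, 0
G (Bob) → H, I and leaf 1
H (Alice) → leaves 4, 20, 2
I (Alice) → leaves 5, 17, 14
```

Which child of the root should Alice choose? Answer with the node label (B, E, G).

E

C (Alice): max(14, 6, 9) = 14
D (Alice): max(4, 3, 7) = 7
B (Bob): min(14, 7, 13) = 7
F (Alice): max(0, 15, 0) = 15
E (Bob): min(15, 13, 17) = 13
H (Alice): max(4, 20, 2) = 20
I (Alice): max(5, 17, 14) = 17
G (Bob): min(20, 17, 1) = 1
Root (Alice): max(7, 13, 1) = 13
Alice picks the child with the highest value: E (value 13).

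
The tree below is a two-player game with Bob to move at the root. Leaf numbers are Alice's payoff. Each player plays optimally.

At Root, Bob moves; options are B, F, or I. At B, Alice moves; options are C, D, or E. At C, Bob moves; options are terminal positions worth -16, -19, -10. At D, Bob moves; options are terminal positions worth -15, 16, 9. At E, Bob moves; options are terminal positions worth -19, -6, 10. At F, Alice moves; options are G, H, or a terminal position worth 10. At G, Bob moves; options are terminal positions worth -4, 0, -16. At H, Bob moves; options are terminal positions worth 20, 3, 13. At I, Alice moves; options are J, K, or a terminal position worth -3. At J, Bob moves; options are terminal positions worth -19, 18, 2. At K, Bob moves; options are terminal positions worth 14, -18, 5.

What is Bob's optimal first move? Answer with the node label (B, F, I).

C (Bob): min(-16, -19, -10) = -19
D (Bob): min(-15, 16, 9) = -15
E (Bob): min(-19, -6, 10) = -19
B (Alice): max(-19, -15, -19) = -15
G (Bob): min(-4, 0, -16) = -16
H (Bob): min(20, 3, 13) = 3
F (Alice): max(-16, 3, 10) = 10
J (Bob): min(-19, 18, 2) = -19
K (Bob): min(14, -18, 5) = -18
I (Alice): max(-19, -18, -3) = -3
Root (Bob): min(-15, 10, -3) = -15
Bob picks the child with the lowest value: B (value -15).

B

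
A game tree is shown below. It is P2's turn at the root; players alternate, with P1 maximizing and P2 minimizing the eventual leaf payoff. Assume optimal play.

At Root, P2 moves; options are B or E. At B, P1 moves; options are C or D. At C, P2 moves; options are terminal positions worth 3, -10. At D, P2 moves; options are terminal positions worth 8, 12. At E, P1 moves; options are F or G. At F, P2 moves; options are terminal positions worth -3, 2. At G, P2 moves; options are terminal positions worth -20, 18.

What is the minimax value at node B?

C: min(3, -10) = -10
D: min(8, 12) = 8
B: max(-10, 8) = 8

8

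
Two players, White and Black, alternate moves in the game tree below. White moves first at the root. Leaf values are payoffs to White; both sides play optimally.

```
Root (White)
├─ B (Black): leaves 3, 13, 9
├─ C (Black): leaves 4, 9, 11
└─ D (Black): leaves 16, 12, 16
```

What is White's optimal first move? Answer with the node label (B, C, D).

D

B (Black): min(3, 13, 9) = 3
C (Black): min(4, 9, 11) = 4
D (Black): min(16, 12, 16) = 12
Root (White): max(3, 4, 12) = 12
White picks the child with the highest value: D (value 12).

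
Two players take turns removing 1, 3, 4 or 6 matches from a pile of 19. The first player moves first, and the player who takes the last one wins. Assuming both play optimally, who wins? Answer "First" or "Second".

W/L table (W = player to move can force a win):
i:   0  1  2  3  4  5  6  7  8  9 10 11 12 13 14 15 16 17 18 19
     L  W  L  W  W  W  W  L  W  L  W  W  W  W  L  W  L  W  W  W
Position 19 is W, so the first player wins.

First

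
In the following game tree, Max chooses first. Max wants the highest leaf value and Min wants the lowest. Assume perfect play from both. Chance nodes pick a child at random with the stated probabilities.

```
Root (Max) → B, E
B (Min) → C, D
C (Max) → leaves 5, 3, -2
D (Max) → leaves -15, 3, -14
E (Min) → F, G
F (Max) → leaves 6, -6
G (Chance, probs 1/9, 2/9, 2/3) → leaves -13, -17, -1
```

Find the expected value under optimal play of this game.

3

C (Max): max(5, 3, -2) = 5
D (Max): max(-15, 3, -14) = 3
B (Min): min(5, 3) = 3
F (Max): max(6, -6) = 6
G (Chance): 1/9·-13 + 2/9·-17 + 2/3·-1 = -5.89
E (Min): min(6, -5.89) = -5.89
Root (Max): max(3, -5.89) = 3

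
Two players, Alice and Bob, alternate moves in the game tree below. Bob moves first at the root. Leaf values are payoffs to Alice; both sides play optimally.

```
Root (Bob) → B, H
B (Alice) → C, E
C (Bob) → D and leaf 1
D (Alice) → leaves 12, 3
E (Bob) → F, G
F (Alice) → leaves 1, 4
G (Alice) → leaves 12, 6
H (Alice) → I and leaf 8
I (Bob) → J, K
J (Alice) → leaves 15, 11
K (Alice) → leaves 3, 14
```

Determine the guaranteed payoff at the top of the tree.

D (Alice): max(12, 3) = 12
C (Bob): min(12, 1) = 1
F (Alice): max(1, 4) = 4
G (Alice): max(12, 6) = 12
E (Bob): min(4, 12) = 4
B (Alice): max(1, 4) = 4
J (Alice): max(15, 11) = 15
K (Alice): max(3, 14) = 14
I (Bob): min(15, 14) = 14
H (Alice): max(14, 8) = 14
Root (Bob): min(4, 14) = 4

4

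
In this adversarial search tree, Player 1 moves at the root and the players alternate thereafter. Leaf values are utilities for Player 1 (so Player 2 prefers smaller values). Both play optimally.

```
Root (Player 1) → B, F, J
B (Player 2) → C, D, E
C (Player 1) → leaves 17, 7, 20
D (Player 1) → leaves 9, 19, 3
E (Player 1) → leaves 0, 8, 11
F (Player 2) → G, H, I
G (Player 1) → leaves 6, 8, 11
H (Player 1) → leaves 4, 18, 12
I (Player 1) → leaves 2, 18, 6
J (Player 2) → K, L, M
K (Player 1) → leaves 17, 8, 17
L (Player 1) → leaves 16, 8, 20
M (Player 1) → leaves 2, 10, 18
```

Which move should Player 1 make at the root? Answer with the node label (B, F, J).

C (Player 1): max(17, 7, 20) = 20
D (Player 1): max(9, 19, 3) = 19
E (Player 1): max(0, 8, 11) = 11
B (Player 2): min(20, 19, 11) = 11
G (Player 1): max(6, 8, 11) = 11
H (Player 1): max(4, 18, 12) = 18
I (Player 1): max(2, 18, 6) = 18
F (Player 2): min(11, 18, 18) = 11
K (Player 1): max(17, 8, 17) = 17
L (Player 1): max(16, 8, 20) = 20
M (Player 1): max(2, 10, 18) = 18
J (Player 2): min(17, 20, 18) = 17
Root (Player 1): max(11, 11, 17) = 17
Player 1 picks the child with the highest value: J (value 17).

J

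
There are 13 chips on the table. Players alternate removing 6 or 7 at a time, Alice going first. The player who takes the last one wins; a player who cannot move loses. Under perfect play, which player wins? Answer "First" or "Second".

Second

W/L table (W = player to move can force a win):
i:   0  1  2  3  4  5  6  7  8  9 10 11 12 13
     L  L  L  L  L  L  W  W  W  W  W  W  W  L
Position 13 is L, so the second player wins.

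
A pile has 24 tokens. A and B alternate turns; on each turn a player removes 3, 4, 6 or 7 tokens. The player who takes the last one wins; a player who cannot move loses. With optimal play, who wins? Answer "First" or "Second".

W/L table (W = player to move can force a win):
i:   0  1  2  3  4  5  6  7  8  9 10 11 12 13 14 15 16 17 18 19 20 21 22 23 24
     L  L  L  W  W  W  W  W  W  W  L  L  L  W  W  W  W  W  W  W  L  L  L  W  W
Position 24 is W, so the first player wins.

First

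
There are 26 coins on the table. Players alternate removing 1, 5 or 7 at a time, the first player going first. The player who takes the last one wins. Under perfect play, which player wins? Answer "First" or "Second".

Second

Positions where the player to move wins (W) vs loses (L):
i:   0  1  2  3  4  5  6  7  8  9 10 11 12 13 14 15 16 17 18 19 20 21 22 23 24 25 26
     L  W  L  W  L  W  L  W  L  W  L  W  L  W  L  W  L  W  L  W  L  W  L  W  L  W  L
Position 26 is L, so the second player wins.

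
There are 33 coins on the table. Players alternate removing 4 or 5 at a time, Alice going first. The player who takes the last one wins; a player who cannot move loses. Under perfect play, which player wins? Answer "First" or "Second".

First

W/L table (W = player to move can force a win):
i:   0  1  2  3  4  5  6  7  8  9 10 11 12 13 14 15 16 17 18 19 20 21 22 23 24 25 26 27 28 29 30 31 32 33
     L  L  L  L  W  W  W  W  W  L  L  L  L  W  W  W  W  W  L  L  L  L  W  W  W  W  W  L  L  L  L  W  W  W
Position 33 is W, so the first player wins.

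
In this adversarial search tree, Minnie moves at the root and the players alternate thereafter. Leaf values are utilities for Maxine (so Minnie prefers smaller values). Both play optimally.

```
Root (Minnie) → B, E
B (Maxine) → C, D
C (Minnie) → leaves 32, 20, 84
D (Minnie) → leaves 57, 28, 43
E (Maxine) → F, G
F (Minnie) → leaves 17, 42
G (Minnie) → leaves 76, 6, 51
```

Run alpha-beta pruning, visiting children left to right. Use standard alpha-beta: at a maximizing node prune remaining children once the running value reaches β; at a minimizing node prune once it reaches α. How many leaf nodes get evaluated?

C [α=-∞,β=+∞]: v=20
D [α=20,β=+∞]: v=28
B [α=-∞,β=+∞]: v=28
F [α=-∞,β=28]: v=17
G [α=17,β=28]: v=6 after child 2 ≤ α → α-cutoff, skip 1
E [α=-∞,β=28]: v=17
Root [α=-∞,β=+∞]: v=17
Leaves evaluated: 10 of 11.

10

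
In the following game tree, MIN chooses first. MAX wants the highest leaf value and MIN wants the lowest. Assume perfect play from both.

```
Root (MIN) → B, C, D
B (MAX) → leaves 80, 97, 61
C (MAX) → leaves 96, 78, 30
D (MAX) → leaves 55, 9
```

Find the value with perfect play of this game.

55

B (MAX): max(80, 97, 61) = 97
C (MAX): max(96, 78, 30) = 96
D (MAX): max(55, 9) = 55
Root (MIN): min(97, 96, 55) = 55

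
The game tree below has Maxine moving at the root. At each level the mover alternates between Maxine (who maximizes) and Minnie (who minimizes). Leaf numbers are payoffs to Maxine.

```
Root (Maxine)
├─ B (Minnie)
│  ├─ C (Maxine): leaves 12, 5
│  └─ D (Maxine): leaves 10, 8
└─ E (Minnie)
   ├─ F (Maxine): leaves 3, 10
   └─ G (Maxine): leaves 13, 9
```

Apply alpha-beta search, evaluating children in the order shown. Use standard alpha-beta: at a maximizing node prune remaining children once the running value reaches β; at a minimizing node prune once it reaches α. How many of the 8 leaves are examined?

C [α=-∞,β=+∞]: v=12
D [α=-∞,β=12]: v=10
B [α=-∞,β=+∞]: v=10
F [α=10,β=+∞]: v=10
E [α=10,β=+∞]: v=10 after child 1 ≤ α → α-cutoff, skip 1
Root [α=-∞,β=+∞]: v=10
Leaves evaluated: 6 of 8.

6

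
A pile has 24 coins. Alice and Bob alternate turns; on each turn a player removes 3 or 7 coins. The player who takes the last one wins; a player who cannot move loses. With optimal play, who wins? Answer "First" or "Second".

First

i:   0  1  2  3  4  5  6  7  8  9 10 11 12 13 14 15 16 17 18 19 20 21 22 23 24
     L  L  L  W  W  W  L  W  W  W  L  L  L  W  W  W  L  W  W  W  L  L  L  W  W
Position 24 is W, so the first player wins.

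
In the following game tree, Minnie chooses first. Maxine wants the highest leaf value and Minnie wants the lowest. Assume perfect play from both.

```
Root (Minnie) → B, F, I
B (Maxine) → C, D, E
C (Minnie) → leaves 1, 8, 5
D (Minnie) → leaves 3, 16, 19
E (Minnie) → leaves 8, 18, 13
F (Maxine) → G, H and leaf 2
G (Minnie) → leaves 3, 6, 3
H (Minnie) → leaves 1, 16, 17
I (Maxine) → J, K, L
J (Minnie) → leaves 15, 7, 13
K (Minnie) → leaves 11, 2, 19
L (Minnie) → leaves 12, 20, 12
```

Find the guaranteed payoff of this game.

3

C (Minnie): min(1, 8, 5) = 1
D (Minnie): min(3, 16, 19) = 3
E (Minnie): min(8, 18, 13) = 8
B (Maxine): max(1, 3, 8) = 8
G (Minnie): min(3, 6, 3) = 3
H (Minnie): min(1, 16, 17) = 1
F (Maxine): max(3, 1, 2) = 3
J (Minnie): min(15, 7, 13) = 7
K (Minnie): min(11, 2, 19) = 2
L (Minnie): min(12, 20, 12) = 12
I (Maxine): max(7, 2, 12) = 12
Root (Minnie): min(8, 3, 12) = 3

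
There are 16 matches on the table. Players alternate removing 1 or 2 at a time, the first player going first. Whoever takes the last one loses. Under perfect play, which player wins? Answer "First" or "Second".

Mark each pile size as W (mover wins) or L (mover loses):
i:   0  1  2  3  4  5  6  7  8  9 10 11 12 13 14 15 16
     W  L  W  W  L  W  W  L  W  W  L  W  W  L  W  W  L
Position 16 is L, so the second player wins.

Second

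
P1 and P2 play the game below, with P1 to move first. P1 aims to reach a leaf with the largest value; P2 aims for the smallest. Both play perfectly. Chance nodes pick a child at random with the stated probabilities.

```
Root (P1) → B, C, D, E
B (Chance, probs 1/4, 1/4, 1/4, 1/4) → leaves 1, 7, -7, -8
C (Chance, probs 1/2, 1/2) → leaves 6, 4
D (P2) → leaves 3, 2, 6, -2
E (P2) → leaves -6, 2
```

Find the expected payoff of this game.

B (Chance): 1/4·1 + 1/4·7 + 1/4·-7 + 1/4·-8 = -1.75
C (Chance): 1/2·6 + 1/2·4 = 5
D (P2): min(3, 2, 6, -2) = -2
E (P2): min(-6, 2) = -6
Root (P1): max(-1.75, 5, -2, -6) = 5

5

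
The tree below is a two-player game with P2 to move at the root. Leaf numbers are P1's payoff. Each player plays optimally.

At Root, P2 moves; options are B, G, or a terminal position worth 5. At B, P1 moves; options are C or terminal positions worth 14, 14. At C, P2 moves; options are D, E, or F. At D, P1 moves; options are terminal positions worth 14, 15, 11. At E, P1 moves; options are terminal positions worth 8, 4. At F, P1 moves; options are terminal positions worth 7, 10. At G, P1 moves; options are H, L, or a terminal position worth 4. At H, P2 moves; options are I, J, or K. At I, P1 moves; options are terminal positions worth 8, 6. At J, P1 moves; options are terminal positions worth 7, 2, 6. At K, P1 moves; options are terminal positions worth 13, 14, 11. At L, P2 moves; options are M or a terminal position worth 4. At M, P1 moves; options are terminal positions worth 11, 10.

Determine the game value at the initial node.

D (P1): max(14, 15, 11) = 15
E (P1): max(8, 4) = 8
F (P1): max(7, 10) = 10
C (P2): min(15, 8, 10) = 8
B (P1): max(8, 14, 14) = 14
I (P1): max(8, 6) = 8
J (P1): max(7, 2, 6) = 7
K (P1): max(13, 14, 11) = 14
H (P2): min(8, 7, 14) = 7
M (P1): max(11, 10) = 11
L (P2): min(11, 4) = 4
G (P1): max(7, 4, 4) = 7
Root (P2): min(14, 7, 5) = 5

5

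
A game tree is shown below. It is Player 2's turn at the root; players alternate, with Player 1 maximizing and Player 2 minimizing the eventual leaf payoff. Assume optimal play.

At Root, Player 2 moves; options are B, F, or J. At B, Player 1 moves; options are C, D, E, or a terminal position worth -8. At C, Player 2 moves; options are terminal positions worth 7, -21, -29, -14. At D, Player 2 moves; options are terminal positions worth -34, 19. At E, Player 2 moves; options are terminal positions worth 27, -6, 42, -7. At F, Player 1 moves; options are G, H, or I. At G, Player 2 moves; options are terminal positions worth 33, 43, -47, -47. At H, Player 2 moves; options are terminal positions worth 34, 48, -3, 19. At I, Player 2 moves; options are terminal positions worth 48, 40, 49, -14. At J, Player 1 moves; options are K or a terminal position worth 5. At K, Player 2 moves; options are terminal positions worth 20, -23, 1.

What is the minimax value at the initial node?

-7

C (Player 2): min(7, -21, -29, -14) = -29
D (Player 2): min(-34, 19) = -34
E (Player 2): min(27, -6, 42, -7) = -7
B (Player 1): max(-29, -34, -7, -8) = -7
G (Player 2): min(33, 43, -47, -47) = -47
H (Player 2): min(34, 48, -3, 19) = -3
I (Player 2): min(48, 40, 49, -14) = -14
F (Player 1): max(-47, -3, -14) = -3
K (Player 2): min(20, -23, 1) = -23
J (Player 1): max(-23, 5) = 5
Root (Player 2): min(-7, -3, 5) = -7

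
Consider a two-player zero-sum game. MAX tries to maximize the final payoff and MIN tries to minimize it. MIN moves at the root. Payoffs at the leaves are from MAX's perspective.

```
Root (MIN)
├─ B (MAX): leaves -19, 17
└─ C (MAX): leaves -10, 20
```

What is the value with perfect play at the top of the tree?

B (MAX): max(-19, 17) = 17
C (MAX): max(-10, 20) = 20
Root (MIN): min(17, 20) = 17

17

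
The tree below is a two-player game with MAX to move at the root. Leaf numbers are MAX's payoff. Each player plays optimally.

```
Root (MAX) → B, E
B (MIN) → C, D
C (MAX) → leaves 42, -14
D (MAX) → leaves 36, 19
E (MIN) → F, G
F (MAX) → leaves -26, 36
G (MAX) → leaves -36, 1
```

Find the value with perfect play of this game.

C (MAX): max(42, -14) = 42
D (MAX): max(36, 19) = 36
B (MIN): min(42, 36) = 36
F (MAX): max(-26, 36) = 36
G (MAX): max(-36, 1) = 1
E (MIN): min(36, 1) = 1
Root (MAX): max(36, 1) = 36

36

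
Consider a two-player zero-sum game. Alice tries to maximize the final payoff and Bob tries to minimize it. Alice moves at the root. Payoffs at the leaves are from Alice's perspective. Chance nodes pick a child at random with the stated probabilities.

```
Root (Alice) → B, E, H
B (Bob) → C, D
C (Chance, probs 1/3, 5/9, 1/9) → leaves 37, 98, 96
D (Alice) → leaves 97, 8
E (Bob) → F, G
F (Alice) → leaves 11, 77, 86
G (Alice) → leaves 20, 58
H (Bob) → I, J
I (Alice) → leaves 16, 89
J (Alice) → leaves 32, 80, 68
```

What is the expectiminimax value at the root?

80

C (Chance): 1/3·37 + 5/9·98 + 1/9·96 = 77.44
D (Alice): max(97, 8) = 97
B (Bob): min(77.44, 97) = 77.44
F (Alice): max(11, 77, 86) = 86
G (Alice): max(20, 58) = 58
E (Bob): min(86, 58) = 58
I (Alice): max(16, 89) = 89
J (Alice): max(32, 80, 68) = 80
H (Bob): min(89, 80) = 80
Root (Alice): max(77.44, 58, 80) = 80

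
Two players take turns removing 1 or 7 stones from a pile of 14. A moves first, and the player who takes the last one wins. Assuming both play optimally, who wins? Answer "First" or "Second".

Second

Positions where the player to move wins (W) vs loses (L):
i:   0  1  2  3  4  5  6  7  8  9 10 11 12 13 14
     L  W  L  W  L  W  L  W  L  W  L  W  L  W  L
Position 14 is L, so the second player wins.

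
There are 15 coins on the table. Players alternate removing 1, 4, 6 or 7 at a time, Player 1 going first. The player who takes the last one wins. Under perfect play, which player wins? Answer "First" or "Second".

Second

i:   0  1  2  3  4  5  6  7  8  9 10 11 12 13 14 15
     L  W  L  W  W  L  W  W  W  W  L  W  W  L  W  L
Position 15 is L, so the second player wins.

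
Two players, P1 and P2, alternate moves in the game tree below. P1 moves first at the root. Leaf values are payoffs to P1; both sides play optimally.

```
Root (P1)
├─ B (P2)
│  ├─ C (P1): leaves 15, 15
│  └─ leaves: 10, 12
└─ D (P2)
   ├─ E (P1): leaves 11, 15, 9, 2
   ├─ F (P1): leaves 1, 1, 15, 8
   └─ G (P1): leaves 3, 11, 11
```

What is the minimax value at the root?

11

C (P1): max(15, 15) = 15
B (P2): min(15, 10, 12) = 10
E (P1): max(11, 15, 9, 2) = 15
F (P1): max(1, 1, 15, 8) = 15
G (P1): max(3, 11, 11) = 11
D (P2): min(15, 15, 11) = 11
Root (P1): max(10, 11) = 11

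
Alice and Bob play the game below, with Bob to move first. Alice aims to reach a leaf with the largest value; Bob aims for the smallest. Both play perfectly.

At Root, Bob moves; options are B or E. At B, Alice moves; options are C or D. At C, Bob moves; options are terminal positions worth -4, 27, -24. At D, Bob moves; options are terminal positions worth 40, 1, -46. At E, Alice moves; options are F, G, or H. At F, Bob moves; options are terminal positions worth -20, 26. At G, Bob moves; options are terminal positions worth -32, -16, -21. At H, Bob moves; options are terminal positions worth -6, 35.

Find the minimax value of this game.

-24

C (Bob): min(-4, 27, -24) = -24
D (Bob): min(40, 1, -46) = -46
B (Alice): max(-24, -46) = -24
F (Bob): min(-20, 26) = -20
G (Bob): min(-32, -16, -21) = -32
H (Bob): min(-6, 35) = -6
E (Alice): max(-20, -32, -6) = -6
Root (Bob): min(-24, -6) = -24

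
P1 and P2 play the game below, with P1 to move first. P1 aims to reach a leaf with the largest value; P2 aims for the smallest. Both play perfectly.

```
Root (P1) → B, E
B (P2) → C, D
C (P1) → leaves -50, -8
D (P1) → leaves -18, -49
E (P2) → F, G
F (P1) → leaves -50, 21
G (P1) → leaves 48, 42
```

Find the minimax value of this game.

21

C (P1): max(-50, -8) = -8
D (P1): max(-18, -49) = -18
B (P2): min(-8, -18) = -18
F (P1): max(-50, 21) = 21
G (P1): max(48, 42) = 48
E (P2): min(21, 48) = 21
Root (P1): max(-18, 21) = 21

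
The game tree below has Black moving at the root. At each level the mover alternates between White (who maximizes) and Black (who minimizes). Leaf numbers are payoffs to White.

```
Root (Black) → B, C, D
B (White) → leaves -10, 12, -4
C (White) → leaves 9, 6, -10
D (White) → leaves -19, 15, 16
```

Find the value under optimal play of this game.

9

B (White): max(-10, 12, -4) = 12
C (White): max(9, 6, -10) = 9
D (White): max(-19, 15, 16) = 16
Root (Black): min(12, 9, 16) = 9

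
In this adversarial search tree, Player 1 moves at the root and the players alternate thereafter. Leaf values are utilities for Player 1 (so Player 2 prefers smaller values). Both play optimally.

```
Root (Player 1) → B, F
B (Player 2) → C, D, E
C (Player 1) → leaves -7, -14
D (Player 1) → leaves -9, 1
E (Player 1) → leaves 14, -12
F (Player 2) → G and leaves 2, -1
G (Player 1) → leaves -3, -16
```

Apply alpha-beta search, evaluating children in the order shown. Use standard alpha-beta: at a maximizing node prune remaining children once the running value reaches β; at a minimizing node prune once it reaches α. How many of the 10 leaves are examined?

9

C [α=-∞,β=+∞]: v=-7
D [α=-∞,β=-7]: v=1
E [α=-∞,β=-7]: v=14 after child 1 ≥ β → β-cutoff, skip 1
B [α=-∞,β=+∞]: v=-7
G [α=-7,β=+∞]: v=-3
F [α=-7,β=+∞]: v=-3
Root [α=-∞,β=+∞]: v=-3
Leaves evaluated: 9 of 10.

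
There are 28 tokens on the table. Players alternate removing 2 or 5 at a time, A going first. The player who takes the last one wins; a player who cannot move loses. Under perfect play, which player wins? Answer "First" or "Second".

Compute winning (W) and losing (L) positions by backward induction:
i:   0  1  2  3  4  5  6  7  8  9 10 11 12 13 14 15 16 17 18 19 20 21 22 23 24 25 26 27 28
     L  L  W  W  L  W  W  L  L  W  W  L  W  W  L  L  W  W  L  W  W  L  L  W  W  L  W  W  L
Position 28 is L, so the second player wins.

Second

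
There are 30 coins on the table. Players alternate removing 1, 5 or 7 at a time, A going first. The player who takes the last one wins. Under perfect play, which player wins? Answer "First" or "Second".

Second

Compute winning (W) and losing (L) positions by backward induction:
i:   0  1  2  3  4  5  6  7  8  9 10 11 12 13 14 15 16 17 18 19 20 21 22 23 24 25 26 27 28 29 30
     L  W  L  W  L  W  L  W  L  W  L  W  L  W  L  W  L  W  L  W  L  W  L  W  L  W  L  W  L  W  L
Position 30 is L, so the second player wins.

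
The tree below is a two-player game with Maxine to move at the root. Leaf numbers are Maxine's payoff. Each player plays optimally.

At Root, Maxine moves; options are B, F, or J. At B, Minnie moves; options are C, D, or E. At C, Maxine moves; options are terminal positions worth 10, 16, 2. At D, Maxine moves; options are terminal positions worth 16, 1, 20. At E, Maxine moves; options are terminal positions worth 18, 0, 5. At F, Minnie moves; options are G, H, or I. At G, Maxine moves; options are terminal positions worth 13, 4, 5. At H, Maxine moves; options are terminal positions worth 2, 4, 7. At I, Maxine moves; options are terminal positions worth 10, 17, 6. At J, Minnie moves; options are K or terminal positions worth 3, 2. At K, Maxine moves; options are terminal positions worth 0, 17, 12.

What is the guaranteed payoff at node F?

7

G: max(13, 4, 5) = 13
H: max(2, 4, 7) = 7
I: max(10, 17, 6) = 17
F: min(13, 7, 17) = 7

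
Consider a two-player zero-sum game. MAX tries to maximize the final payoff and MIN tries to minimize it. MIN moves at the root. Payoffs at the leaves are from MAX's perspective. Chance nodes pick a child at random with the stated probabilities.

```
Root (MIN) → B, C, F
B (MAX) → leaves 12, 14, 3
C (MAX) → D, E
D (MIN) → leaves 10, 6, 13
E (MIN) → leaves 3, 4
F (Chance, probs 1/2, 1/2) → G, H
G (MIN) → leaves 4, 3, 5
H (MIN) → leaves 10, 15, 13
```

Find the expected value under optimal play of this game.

6

B (MAX): max(12, 14, 3) = 14
D (MIN): min(10, 6, 13) = 6
E (MIN): min(3, 4) = 3
C (MAX): max(6, 3) = 6
G (MIN): min(4, 3, 5) = 3
H (MIN): min(10, 15, 13) = 10
F (Chance): 1/2·3 + 1/2·10 = 6.5
Root (MIN): min(14, 6, 6.5) = 6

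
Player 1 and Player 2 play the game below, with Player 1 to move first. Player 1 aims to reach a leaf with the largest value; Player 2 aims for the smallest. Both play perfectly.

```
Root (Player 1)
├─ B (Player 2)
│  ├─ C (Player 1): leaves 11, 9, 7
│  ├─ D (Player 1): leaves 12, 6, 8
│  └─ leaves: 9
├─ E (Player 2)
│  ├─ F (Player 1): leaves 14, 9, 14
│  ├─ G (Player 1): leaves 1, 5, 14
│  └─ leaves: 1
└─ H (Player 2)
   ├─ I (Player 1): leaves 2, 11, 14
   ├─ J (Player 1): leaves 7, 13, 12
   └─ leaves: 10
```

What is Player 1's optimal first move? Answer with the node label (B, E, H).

H

C (Player 1): max(11, 9, 7) = 11
D (Player 1): max(12, 6, 8) = 12
B (Player 2): min(11, 12, 9) = 9
F (Player 1): max(14, 9, 14) = 14
G (Player 1): max(1, 5, 14) = 14
E (Player 2): min(14, 14, 1) = 1
I (Player 1): max(2, 11, 14) = 14
J (Player 1): max(7, 13, 12) = 13
H (Player 2): min(14, 13, 10) = 10
Root (Player 1): max(9, 1, 10) = 10
Player 1 picks the child with the highest value: H (value 10).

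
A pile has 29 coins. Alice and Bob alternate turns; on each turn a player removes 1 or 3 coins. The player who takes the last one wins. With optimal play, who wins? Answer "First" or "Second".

First

Compute winning (W) and losing (L) positions by backward induction:
i:   0  1  2  3  4  5  6  7  8  9 10 11 12 13 14 15 16 17 18 19 20 21 22 23 24 25 26 27 28 29
     L  W  L  W  L  W  L  W  L  W  L  W  L  W  L  W  L  W  L  W  L  W  L  W  L  W  L  W  L  W
Position 29 is W, so the first player wins.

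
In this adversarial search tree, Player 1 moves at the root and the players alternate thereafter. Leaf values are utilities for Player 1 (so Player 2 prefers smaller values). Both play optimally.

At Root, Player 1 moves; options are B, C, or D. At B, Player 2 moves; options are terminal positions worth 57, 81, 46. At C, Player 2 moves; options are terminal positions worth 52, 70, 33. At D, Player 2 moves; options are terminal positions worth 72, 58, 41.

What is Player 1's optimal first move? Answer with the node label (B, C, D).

B

B (Player 2): min(57, 81, 46) = 46
C (Player 2): min(52, 70, 33) = 33
D (Player 2): min(72, 58, 41) = 41
Root (Player 1): max(46, 33, 41) = 46
Player 1 picks the child with the highest value: B (value 46).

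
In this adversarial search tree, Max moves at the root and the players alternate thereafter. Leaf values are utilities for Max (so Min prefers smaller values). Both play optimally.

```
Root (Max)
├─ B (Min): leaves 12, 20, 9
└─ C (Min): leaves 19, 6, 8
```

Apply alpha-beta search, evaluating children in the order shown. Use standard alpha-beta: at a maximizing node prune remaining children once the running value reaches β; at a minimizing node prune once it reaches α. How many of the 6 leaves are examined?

B [α=-∞,β=+∞]: v=9
C [α=9,β=+∞]: v=6 after child 2 ≤ α → α-cutoff, skip 1
Root [α=-∞,β=+∞]: v=9
Leaves evaluated: 5 of 6.

5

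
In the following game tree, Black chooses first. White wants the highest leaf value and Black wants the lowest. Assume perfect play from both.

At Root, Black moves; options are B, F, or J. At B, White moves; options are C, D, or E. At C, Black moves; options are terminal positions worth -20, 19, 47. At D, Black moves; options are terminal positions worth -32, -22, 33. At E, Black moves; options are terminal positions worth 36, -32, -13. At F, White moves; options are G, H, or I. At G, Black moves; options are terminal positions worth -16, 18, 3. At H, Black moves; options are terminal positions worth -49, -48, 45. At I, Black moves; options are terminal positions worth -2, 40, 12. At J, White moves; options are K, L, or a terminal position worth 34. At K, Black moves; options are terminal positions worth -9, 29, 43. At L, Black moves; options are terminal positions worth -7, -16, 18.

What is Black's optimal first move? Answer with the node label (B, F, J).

C (Black): min(-20, 19, 47) = -20
D (Black): min(-32, -22, 33) = -32
E (Black): min(36, -32, -13) = -32
B (White): max(-20, -32, -32) = -20
G (Black): min(-16, 18, 3) = -16
H (Black): min(-49, -48, 45) = -49
I (Black): min(-2, 40, 12) = -2
F (White): max(-16, -49, -2) = -2
K (Black): min(-9, 29, 43) = -9
L (Black): min(-7, -16, 18) = -16
J (White): max(-9, -16, 34) = 34
Root (Black): min(-20, -2, 34) = -20
Black picks the child with the lowest value: B (value -20).

B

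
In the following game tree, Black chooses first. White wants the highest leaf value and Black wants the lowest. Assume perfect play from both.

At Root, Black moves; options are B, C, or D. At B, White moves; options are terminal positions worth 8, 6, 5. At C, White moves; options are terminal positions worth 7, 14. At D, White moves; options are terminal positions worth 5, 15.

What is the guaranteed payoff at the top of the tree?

8

B (White): max(8, 6, 5) = 8
C (White): max(7, 14) = 14
D (White): max(5, 15) = 15
Root (Black): min(8, 14, 15) = 8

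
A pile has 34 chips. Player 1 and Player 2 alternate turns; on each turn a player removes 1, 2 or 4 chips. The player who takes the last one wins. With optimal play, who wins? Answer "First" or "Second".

Mark each pile size as W (mover wins) or L (mover loses):
i:   0  1  2  3  4  5  6  7  8  9 10 11 12 13 14 15 16 17 18 19 20 21 22 23 24 25 26 27 28 29 30 31 32 33 34
     L  W  W  L  W  W  L  W  W  L  W  W  L  W  W  L  W  W  L  W  W  L  W  W  L  W  W  L  W  W  L  W  W  L  W
Position 34 is W, so the first player wins.

First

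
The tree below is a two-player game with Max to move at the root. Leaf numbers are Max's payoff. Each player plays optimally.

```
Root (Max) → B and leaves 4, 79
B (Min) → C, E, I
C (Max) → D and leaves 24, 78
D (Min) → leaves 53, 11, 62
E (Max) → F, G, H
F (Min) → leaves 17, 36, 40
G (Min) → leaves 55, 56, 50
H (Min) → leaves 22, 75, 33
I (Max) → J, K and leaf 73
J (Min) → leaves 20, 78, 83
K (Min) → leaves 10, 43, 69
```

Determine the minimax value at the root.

D (Min): min(53, 11, 62) = 11
C (Max): max(11, 24, 78) = 78
F (Min): min(17, 36, 40) = 17
G (Min): min(55, 56, 50) = 50
H (Min): min(22, 75, 33) = 22
E (Max): max(17, 50, 22) = 50
J (Min): min(20, 78, 83) = 20
K (Min): min(10, 43, 69) = 10
I (Max): max(20, 10, 73) = 73
B (Min): min(78, 50, 73) = 50
Root (Max): max(50, 4, 79) = 79

79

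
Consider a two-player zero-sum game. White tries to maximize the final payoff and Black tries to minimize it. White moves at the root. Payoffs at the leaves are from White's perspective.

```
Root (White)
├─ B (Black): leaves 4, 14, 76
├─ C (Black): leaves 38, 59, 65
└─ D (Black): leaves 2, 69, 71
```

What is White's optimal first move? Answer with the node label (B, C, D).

B (Black): min(4, 14, 76) = 4
C (Black): min(38, 59, 65) = 38
D (Black): min(2, 69, 71) = 2
Root (White): max(4, 38, 2) = 38
White picks the child with the highest value: C (value 38).

C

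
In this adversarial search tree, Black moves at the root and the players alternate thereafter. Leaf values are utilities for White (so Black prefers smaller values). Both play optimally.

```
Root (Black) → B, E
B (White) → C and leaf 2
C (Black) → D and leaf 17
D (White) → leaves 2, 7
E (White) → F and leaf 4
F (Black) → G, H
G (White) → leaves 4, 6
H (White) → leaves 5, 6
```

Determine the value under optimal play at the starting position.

D (White): max(2, 7) = 7
C (Black): min(7, 17) = 7
B (White): max(7, 2) = 7
G (White): max(4, 6) = 6
H (White): max(5, 6) = 6
F (Black): min(6, 6) = 6
E (White): max(6, 4) = 6
Root (Black): min(7, 6) = 6

6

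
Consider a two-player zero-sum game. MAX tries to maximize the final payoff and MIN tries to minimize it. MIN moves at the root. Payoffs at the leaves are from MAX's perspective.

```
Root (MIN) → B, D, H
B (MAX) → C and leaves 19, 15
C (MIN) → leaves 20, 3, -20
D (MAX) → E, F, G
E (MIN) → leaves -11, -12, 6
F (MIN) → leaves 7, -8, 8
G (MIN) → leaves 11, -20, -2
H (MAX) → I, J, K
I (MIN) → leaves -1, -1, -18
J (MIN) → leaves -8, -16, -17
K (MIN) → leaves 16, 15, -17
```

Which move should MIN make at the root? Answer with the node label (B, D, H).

C (MIN): min(20, 3, -20) = -20
B (MAX): max(-20, 19, 15) = 19
E (MIN): min(-11, -12, 6) = -12
F (MIN): min(7, -8, 8) = -8
G (MIN): min(11, -20, -2) = -20
D (MAX): max(-12, -8, -20) = -8
I (MIN): min(-1, -1, -18) = -18
J (MIN): min(-8, -16, -17) = -17
K (MIN): min(16, 15, -17) = -17
H (MAX): max(-18, -17, -17) = -17
Root (MIN): min(19, -8, -17) = -17
MIN picks the child with the lowest value: H (value -17).

H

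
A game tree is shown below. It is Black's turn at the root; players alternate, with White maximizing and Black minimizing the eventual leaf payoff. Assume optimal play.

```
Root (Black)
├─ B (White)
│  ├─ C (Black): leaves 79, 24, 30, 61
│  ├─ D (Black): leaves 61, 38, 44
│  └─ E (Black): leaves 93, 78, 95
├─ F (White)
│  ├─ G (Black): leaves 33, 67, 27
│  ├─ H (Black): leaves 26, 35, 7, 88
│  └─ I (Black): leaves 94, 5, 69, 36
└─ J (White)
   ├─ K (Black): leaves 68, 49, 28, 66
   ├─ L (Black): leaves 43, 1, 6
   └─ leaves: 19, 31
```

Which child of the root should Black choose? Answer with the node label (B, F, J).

C (Black): min(79, 24, 30, 61) = 24
D (Black): min(61, 38, 44) = 38
E (Black): min(93, 78, 95) = 78
B (White): max(24, 38, 78) = 78
G (Black): min(33, 67, 27) = 27
H (Black): min(26, 35, 7, 88) = 7
I (Black): min(94, 5, 69, 36) = 5
F (White): max(27, 7, 5) = 27
K (Black): min(68, 49, 28, 66) = 28
L (Black): min(43, 1, 6) = 1
J (White): max(28, 1, 19, 31) = 31
Root (Black): min(78, 27, 31) = 27
Black picks the child with the lowest value: F (value 27).

F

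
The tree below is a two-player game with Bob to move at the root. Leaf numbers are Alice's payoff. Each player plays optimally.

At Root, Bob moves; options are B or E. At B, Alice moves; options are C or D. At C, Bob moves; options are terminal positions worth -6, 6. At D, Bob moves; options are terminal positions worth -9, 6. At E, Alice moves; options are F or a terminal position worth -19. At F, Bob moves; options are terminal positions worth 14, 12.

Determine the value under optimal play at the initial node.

-6

C (Bob): min(-6, 6) = -6
D (Bob): min(-9, 6) = -9
B (Alice): max(-6, -9) = -6
F (Bob): min(14, 12) = 12
E (Alice): max(12, -19) = 12
Root (Bob): min(-6, 12) = -6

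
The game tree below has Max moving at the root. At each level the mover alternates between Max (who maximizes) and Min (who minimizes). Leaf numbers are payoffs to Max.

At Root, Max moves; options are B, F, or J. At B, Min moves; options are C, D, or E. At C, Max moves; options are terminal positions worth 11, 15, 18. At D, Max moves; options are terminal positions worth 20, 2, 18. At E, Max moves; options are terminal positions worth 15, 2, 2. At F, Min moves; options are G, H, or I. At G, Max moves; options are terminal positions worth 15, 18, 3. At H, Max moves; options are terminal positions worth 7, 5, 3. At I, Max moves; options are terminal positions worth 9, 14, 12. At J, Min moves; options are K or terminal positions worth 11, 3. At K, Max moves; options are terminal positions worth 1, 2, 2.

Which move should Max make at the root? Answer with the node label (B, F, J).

C (Max): max(11, 15, 18) = 18
D (Max): max(20, 2, 18) = 20
E (Max): max(15, 2, 2) = 15
B (Min): min(18, 20, 15) = 15
G (Max): max(15, 18, 3) = 18
H (Max): max(7, 5, 3) = 7
I (Max): max(9, 14, 12) = 14
F (Min): min(18, 7, 14) = 7
K (Max): max(1, 2, 2) = 2
J (Min): min(2, 11, 3) = 2
Root (Max): max(15, 7, 2) = 15
Max picks the child with the highest value: B (value 15).

B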